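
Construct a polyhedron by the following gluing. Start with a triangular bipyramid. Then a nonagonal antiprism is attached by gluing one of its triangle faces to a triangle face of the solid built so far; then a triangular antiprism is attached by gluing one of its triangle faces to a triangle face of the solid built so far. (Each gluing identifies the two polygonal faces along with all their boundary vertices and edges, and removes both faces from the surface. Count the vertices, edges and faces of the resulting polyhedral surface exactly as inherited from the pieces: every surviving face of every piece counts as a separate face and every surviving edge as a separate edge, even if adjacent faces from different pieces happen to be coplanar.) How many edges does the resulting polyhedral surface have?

51

A triangular bipyramid: V=5, E=9, F=6.
Attach a nonagonal antiprism (V=18, E=36, F=20) along a 3-gon: merge 3 vertices and 3 edges, delete both glued faces → V=20, E=42, F=24.
Attach a triangular antiprism (V=6, E=12, F=8) along a 3-gon: merge 3 vertices and 3 edges, delete both glued faces → V=23, E=51, F=30.
Check: V − E + F = 23 − 51 + 30 = 2.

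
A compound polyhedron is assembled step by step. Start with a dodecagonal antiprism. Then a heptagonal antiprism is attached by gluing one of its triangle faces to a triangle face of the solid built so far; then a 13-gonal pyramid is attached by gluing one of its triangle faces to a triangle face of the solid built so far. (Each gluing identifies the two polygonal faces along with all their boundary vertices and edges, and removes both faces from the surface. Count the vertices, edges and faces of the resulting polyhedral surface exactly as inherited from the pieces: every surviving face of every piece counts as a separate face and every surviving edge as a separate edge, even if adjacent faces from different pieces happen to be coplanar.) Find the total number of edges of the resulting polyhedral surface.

A dodecagonal antiprism: V=24, E=48, F=26.
Attach a heptagonal antiprism (V=14, E=28, F=16) along a 3-gon: merge 3 vertices and 3 edges, delete both glued faces → V=35, E=73, F=40.
Attach a 13-gonal pyramid (V=14, E=26, F=14) along a 3-gon: merge 3 vertices and 3 edges, delete both glued faces → V=46, E=96, F=52.
Check: V − E + F = 46 − 96 + 52 = 2.

96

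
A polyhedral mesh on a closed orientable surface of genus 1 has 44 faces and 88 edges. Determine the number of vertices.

44

For a closed orientable surface of genus 1, χ = 2 − 2·1 = 0.
V = 0 + E − F = 0 + 88 − 44 = 44.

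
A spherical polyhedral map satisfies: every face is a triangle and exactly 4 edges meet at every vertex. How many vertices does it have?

Each face has 3 edges and each edge borders two faces, so 2E = 3F.
Each vertex has degree 4, so 4V = 2E and hence V = 3F/4.
Euler: V − E + F = 2 ⇒ (3F/4) − (3F/2) + F = 2.
Multiply by 8: (6 − 12 + 8)F = 16, i.e. 2F = 16.
So F = 8, E = 3·8/2 = 12, V = 3·8/4 = 6.

6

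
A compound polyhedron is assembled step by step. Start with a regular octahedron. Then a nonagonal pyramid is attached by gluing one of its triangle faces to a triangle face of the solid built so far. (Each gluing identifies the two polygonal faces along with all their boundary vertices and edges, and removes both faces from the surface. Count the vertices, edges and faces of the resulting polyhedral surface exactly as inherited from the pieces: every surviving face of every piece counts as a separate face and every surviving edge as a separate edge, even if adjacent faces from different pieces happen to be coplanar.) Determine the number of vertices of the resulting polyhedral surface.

A regular octahedron: V=6, E=12, F=8.
Attach a nonagonal pyramid (V=10, E=18, F=10) along a 3-gon: merge 3 vertices and 3 edges, delete both glued faces → V=13, E=27, F=16.
Check: V − E + F = 13 − 27 + 16 = 2.

13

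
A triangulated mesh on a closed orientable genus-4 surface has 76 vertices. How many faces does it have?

χ = 2 − 2·4 = -6, and every face is a triangle so 3F = 2E.
V − E + F = -6 with E = 3F/2 gives 76 − (3/2 − 1)·F = -6, so F = 164 and E = 246.

164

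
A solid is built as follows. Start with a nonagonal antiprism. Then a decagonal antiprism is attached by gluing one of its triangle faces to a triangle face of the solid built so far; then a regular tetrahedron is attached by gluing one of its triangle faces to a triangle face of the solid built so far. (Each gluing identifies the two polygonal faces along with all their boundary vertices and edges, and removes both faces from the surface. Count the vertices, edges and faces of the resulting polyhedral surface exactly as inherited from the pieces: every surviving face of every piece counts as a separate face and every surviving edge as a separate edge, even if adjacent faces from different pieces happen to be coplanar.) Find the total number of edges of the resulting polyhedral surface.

76

A nonagonal antiprism: V=18, E=36, F=20.
Attach a decagonal antiprism (V=20, E=40, F=22) along a 3-gon: merge 3 vertices and 3 edges, delete both glued faces → V=35, E=73, F=40.
Attach a regular tetrahedron (V=4, E=6, F=4) along a 3-gon: merge 3 vertices and 3 edges, delete both glued faces → V=36, E=76, F=42.
Check: V − E + F = 36 − 76 + 42 = 2.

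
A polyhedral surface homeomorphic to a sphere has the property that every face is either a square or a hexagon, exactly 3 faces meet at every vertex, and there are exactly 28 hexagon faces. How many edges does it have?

Let x be the number of squares; then F = 28 + x.
Edge–face incidences: 2E = 6·28 + 4·x = 168 + 4x.
Every vertex has degree 3, so 3V = 2E.
Euler: V − E + F = 2 ⇒ (2E)/3 − E + (28 + x) = 2.
Multiply by 6: 2·(2E) − 3·(2E) + 6·(28 + x) = 12, i.e. 168 + 6x − (168 + 4x) = 12.
Collecting terms: 2x = 12, so x = 6.
Then 2E = 168 + 4·6 = 192, so E = 96, V = 2E/3 = 64, F = 28 + 6 = 34.

96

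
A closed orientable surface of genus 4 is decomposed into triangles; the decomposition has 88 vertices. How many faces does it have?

188

χ = 2 − 2·4 = -6, and every face is a triangle so 3F = 2E.
V − E + F = -6 with E = 3F/2 gives 88 − (3/2 − 1)·F = -6, so F = 188 and E = 282.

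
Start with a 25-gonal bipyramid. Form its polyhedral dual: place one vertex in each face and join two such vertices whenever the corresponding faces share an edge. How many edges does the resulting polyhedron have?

The base solid has V = 27, E = 75, F = 50.
The dual swaps V and F and preserves E: V′ = F = 50, E′ = E = 75, F′ = V = 27.

75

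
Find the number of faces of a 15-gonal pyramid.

A pyramid on an n-gon base has one n-gon and n triangles: V = 15 + 1 = 16, E = 2·15 = 30, F = 15 + 1 = 16.

16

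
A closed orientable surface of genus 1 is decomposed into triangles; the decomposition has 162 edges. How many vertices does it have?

χ = 2 − 2·1 = 0, and every face is a triangle so 3F = 2E.
F = 2E/3 = 108. Then V = 0 + E − F = 0 + 162 − 108 = 54.

54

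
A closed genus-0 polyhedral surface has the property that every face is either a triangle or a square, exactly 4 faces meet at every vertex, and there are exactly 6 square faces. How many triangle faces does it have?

Let x be the number of triangles; then F = 6 + x.
Edge–face incidences: 2E = 4·6 + 3·x = 24 + 3x.
Every vertex has degree 4, so 4V = 2E.
Euler: V − E + F = 2 ⇒ (2E)/4 − E + (6 + x) = 2.
Multiply by 8: 2·(2E) − 4·(2E) + 8·(6 + x) = 16, i.e. 48 + 8x − 2·(24 + 3x) = 16.
Collecting terms: 2x = 16, so x = 8.
Then 2E = 24 + 3·8 = 48, so E = 24, V = 2E/4 = 12, F = 6 + 8 = 14.

8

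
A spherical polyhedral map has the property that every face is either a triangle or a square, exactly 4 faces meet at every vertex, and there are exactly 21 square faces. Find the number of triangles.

8

Let x be the number of triangles; then F = 21 + x.
Edge–face incidences: 2E = 4·21 + 3·x = 84 + 3x.
Every vertex has degree 4, so 4V = 2E.
Euler: V − E + F = 2 ⇒ (2E)/4 − E + (21 + x) = 2.
Multiply by 8: 2·(2E) − 4·(2E) + 8·(21 + x) = 16, i.e. 168 + 8x − 2·(84 + 3x) = 16.
Collecting terms: 2x = 16, so x = 8.
Then 2E = 84 + 3·8 = 108, so E = 54, V = 2E/4 = 27, F = 21 + 8 = 29.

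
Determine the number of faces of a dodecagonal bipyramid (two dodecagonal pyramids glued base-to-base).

A bipyramid over an n-gon has 2n triangular faces and n + 2 vertices: V = 12 + 2 = 14, E = 3·12 = 36, F = 2·12 = 24.

24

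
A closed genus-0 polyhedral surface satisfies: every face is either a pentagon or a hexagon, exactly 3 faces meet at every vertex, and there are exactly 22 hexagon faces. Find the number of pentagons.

12

Let x be the number of pentagons; then F = 22 + x.
Edge–face incidences: 2E = 6·22 + 5·x = 132 + 5x.
Every vertex has degree 3, so 3V = 2E.
Euler: V − E + F = 2 ⇒ (2E)/3 − E + (22 + x) = 2.
Multiply by 6: 2·(2E) − 3·(2E) + 6·(22 + x) = 12, i.e. 132 + 6x − (132 + 5x) = 12.
Collecting terms: x = 12.
Then 2E = 132 + 5·12 = 192, so E = 96, V = 2E/3 = 64, F = 22 + 12 = 34.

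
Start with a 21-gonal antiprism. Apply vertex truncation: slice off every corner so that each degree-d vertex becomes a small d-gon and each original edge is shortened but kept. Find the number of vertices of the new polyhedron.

168

The base solid has V = 42, E = 84, F = 44.
Truncation replaces each original edge-end by a new vertex, so V′ = 2E = 168.
Each original edge survives, and each old vertex of degree d contributes d new edges; summing degrees gives Σd = 2E, so E′ = E + 2E = 3E = 252.
Each original face survives and each original vertex becomes one new face: F′ = F + V = 86.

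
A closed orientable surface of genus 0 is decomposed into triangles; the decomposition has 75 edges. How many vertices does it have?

27

χ = 2 − 2·0 = 2, and every face is a triangle so 3F = 2E.
F = 2E/3 = 50. Then V = 2 + E − F = 2 + 75 − 50 = 27.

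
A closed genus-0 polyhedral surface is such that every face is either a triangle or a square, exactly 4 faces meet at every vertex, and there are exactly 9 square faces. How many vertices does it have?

15

Let x be the number of triangles; then F = 9 + x.
Edge–face incidences: 2E = 4·9 + 3·x = 36 + 3x.
Every vertex has degree 4, so 4V = 2E.
Euler: V − E + F = 2 ⇒ (2E)/4 − E + (9 + x) = 2.
Multiply by 8: 2·(2E) − 4·(2E) + 8·(9 + x) = 16, i.e. 72 + 8x − 2·(36 + 3x) = 16.
Collecting terms: 2x = 16, so x = 8.
Then 2E = 36 + 3·8 = 60, so E = 30, V = 2E/4 = 15, F = 9 + 8 = 17.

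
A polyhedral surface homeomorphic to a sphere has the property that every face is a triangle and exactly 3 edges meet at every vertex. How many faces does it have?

4

Each face has 3 edges and each edge borders two faces, so 2E = 3F.
Each vertex has degree 3, so 3V = 2E and hence V = 3F/3.
Euler: V − E + F = 2 ⇒ (3F/3) − (3F/2) + F = 2.
Multiply by 6: (6 − 9 + 6)F = 12, i.e. 3F = 12.
So F = 4, E = 3·4/2 = 6, V = 3·4/3 = 4.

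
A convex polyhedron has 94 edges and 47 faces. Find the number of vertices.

Here V − E + F = 2.
V = 2 + E − F = 2 + 94 − 47 = 49.

49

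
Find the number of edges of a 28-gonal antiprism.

112

An antiprism on an n-gon has two n-gon caps and 2n triangles: V = 2·28 = 56, E = 4·28 = 112, F = 2·28 + 2 = 58.
Check: V − E + F = 56 − 112 + 58 = 2.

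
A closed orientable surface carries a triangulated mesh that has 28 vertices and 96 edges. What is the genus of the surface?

3

Every face is a triangle and each edge borders two faces, so 3F = 2·96, giving F = 64.
χ = V − E + F = 28 − 96 + 64 = -4.
For a closed orientable surface χ = 2 − 2g, so g = (2 − (-4))/2 = 3.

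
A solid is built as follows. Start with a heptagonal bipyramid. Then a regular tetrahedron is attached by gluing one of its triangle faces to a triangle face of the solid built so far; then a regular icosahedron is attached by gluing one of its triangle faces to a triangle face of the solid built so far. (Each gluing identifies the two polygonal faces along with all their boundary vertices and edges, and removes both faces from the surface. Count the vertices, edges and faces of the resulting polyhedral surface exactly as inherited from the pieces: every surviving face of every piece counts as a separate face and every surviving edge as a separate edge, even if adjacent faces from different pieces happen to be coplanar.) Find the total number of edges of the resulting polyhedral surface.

A heptagonal bipyramid: V=9, E=21, F=14.
Attach a regular tetrahedron (V=4, E=6, F=4) along a 3-gon: merge 3 vertices and 3 edges, delete both glued faces → V=10, E=24, F=16.
Attach a regular icosahedron (V=12, E=30, F=20) along a 3-gon: merge 3 vertices and 3 edges, delete both glued faces → V=19, E=51, F=34.
Check: V − E + F = 19 − 51 + 34 = 2.

51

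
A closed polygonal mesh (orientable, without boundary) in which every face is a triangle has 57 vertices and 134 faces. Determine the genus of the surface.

6

Every face is a triangle, so 2E = 3·134 = 402, giving E = 201.
χ = V − E + F = 57 − 201 + 134 = -10.
For a closed orientable surface χ = 2 − 2g, so g = (2 − (-10))/2 = 6.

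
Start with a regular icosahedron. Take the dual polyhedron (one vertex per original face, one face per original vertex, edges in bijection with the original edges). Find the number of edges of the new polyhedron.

30

The base solid has V = 12, E = 30, F = 20.
The dual swaps V and F and preserves E: V′ = F = 20, E′ = E = 30, F′ = V = 12.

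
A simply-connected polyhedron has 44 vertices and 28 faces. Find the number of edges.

Here V − E + F = 2.
E = V + F − (2) = 44 + 28 − (2) = 70.

70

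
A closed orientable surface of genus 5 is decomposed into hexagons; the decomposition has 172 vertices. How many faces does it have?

χ = 2 − 2·5 = -8, and every face is a hexagon so 6F = 2E.
V − E + F = -8 with E = 6F/2 gives 172 − (6/2 − 1)·F = -8, so F = 90 and E = 270.

90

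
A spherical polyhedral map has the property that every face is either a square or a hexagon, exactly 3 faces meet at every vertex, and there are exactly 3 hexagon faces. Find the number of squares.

Let x be the number of squares; then F = 3 + x.
Edge–face incidences: 2E = 6·3 + 4·x = 18 + 4x.
Every vertex has degree 3, so 3V = 2E.
Euler: V − E + F = 2 ⇒ (2E)/3 − E + (3 + x) = 2.
Multiply by 6: 2·(2E) − 3·(2E) + 6·(3 + x) = 12, i.e. 18 + 6x − (18 + 4x) = 12.
Collecting terms: 2x = 12, so x = 6.
Then 2E = 18 + 4·6 = 42, so E = 21, V = 2E/3 = 14, F = 3 + 6 = 9.

6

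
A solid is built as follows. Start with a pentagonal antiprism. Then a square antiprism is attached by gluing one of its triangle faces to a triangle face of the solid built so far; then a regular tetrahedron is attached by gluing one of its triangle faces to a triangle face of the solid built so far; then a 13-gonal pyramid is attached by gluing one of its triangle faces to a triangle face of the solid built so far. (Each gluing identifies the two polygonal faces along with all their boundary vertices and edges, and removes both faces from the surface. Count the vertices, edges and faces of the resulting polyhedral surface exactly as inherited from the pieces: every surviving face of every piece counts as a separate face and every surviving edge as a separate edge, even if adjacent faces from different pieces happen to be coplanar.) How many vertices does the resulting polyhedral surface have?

A pentagonal antiprism: V=10, E=20, F=12.
Attach a square antiprism (V=8, E=16, F=10) along a 3-gon: merge 3 vertices and 3 edges, delete both glued faces → V=15, E=33, F=20.
Attach a regular tetrahedron (V=4, E=6, F=4) along a 3-gon: merge 3 vertices and 3 edges, delete both glued faces → V=16, E=36, F=22.
Attach a 13-gonal pyramid (V=14, E=26, F=14) along a 3-gon: merge 3 vertices and 3 edges, delete both glued faces → V=27, E=59, F=34.
Check: V − E + F = 27 − 59 + 34 = 2.

27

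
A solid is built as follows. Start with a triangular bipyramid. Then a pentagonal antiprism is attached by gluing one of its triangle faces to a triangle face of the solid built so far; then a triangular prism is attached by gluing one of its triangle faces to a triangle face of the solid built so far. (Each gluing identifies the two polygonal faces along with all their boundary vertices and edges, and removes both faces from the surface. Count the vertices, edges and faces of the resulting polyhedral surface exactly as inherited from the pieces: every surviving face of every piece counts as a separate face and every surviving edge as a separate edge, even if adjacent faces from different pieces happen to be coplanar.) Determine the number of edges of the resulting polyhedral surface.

32

A triangular bipyramid: V=5, E=9, F=6.
Attach a pentagonal antiprism (V=10, E=20, F=12) along a 3-gon: merge 3 vertices and 3 edges, delete both glued faces → V=12, E=26, F=16.
Attach a triangular prism (V=6, E=9, F=5) along a 3-gon: merge 3 vertices and 3 edges, delete both glued faces → V=15, E=32, F=19.
Check: V − E + F = 15 − 32 + 19 = 2.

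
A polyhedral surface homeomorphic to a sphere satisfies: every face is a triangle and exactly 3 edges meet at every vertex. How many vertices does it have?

4

Each face has 3 edges and each edge borders two faces, so 2E = 3F.
Each vertex has degree 3, so 3V = 2E and hence V = 3F/3.
Euler: V − E + F = 2 ⇒ (3F/3) − (3F/2) + F = 2.
Multiply by 6: (6 − 9 + 6)F = 12, i.e. 3F = 12.
So F = 4, E = 3·4/2 = 6, V = 3·4/3 = 4.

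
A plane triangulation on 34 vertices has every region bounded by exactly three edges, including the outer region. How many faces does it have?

In a plane triangulation 3F = 2E and V − E + F = 2, so F = 2V − 4 = 2·34 − 4 = 64.

64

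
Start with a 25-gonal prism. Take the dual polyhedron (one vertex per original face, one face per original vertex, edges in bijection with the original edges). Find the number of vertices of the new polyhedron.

27

The base solid has V = 50, E = 75, F = 27.
The dual swaps V and F and preserves E: V′ = F = 27, E′ = E = 75, F′ = V = 50.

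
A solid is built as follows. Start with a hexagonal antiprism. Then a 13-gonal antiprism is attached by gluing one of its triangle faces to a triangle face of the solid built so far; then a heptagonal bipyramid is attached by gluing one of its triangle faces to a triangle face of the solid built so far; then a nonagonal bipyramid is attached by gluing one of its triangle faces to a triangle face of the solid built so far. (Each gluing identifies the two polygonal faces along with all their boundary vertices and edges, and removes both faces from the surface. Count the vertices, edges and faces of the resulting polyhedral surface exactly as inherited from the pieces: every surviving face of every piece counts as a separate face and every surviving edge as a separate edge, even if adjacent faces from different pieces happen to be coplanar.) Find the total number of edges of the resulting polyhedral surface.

115

A hexagonal antiprism: V=12, E=24, F=14.
Attach a 13-gonal antiprism (V=26, E=52, F=28) along a 3-gon: merge 3 vertices and 3 edges, delete both glued faces → V=35, E=73, F=40.
Attach a heptagonal bipyramid (V=9, E=21, F=14) along a 3-gon: merge 3 vertices and 3 edges, delete both glued faces → V=41, E=91, F=52.
Attach a nonagonal bipyramid (V=11, E=27, F=18) along a 3-gon: merge 3 vertices and 3 edges, delete both glued faces → V=49, E=115, F=68.
Check: V − E + F = 49 − 115 + 68 = 2.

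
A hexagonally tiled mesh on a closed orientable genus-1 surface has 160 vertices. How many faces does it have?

80

χ = 2 − 2·1 = 0, and every face is a hexagon so 6F = 2E.
V − E + F = 0 with E = 6F/2 gives 160 − (6/2 − 1)·F = 0, so F = 80 and E = 240.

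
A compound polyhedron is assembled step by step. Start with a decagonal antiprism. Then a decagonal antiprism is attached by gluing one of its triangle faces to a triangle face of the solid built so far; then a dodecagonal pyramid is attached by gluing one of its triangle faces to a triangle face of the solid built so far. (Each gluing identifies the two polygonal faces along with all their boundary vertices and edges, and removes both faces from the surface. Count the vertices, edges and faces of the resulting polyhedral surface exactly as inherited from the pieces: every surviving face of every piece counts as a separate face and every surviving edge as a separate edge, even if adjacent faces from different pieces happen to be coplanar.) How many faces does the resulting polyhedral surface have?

A decagonal antiprism: V=20, E=40, F=22.
Attach a decagonal antiprism (V=20, E=40, F=22) along a 3-gon: merge 3 vertices and 3 edges, delete both glued faces → V=37, E=77, F=42.
Attach a dodecagonal pyramid (V=13, E=24, F=13) along a 3-gon: merge 3 vertices and 3 edges, delete both glued faces → V=47, E=98, F=53.
Check: V − E + F = 47 − 98 + 53 = 2.

53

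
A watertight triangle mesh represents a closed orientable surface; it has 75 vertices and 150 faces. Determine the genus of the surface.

Every face is a triangle, so 2E = 3·150 = 450, giving E = 225.
χ = V − E + F = 75 − 225 + 150 = 0.
For a closed orientable surface χ = 2 − 2g, so g = (2 − (0))/2 = 1.

1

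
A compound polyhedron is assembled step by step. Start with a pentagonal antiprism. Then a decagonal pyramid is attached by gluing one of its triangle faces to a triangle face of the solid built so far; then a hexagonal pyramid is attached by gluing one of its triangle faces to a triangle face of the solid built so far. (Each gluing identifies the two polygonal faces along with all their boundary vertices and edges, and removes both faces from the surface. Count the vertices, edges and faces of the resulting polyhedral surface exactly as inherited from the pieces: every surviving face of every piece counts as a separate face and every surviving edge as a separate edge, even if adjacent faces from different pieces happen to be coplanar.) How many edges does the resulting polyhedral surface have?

A pentagonal antiprism: V=10, E=20, F=12.
Attach a decagonal pyramid (V=11, E=20, F=11) along a 3-gon: merge 3 vertices and 3 edges, delete both glued faces → V=18, E=37, F=21.
Attach a hexagonal pyramid (V=7, E=12, F=7) along a 3-gon: merge 3 vertices and 3 edges, delete both glued faces → V=22, E=46, F=26.
Check: V − E + F = 22 − 46 + 26 = 2.

46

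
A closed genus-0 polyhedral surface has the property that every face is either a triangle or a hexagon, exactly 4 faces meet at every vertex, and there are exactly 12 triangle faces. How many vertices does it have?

12

Let x be the number of hexagons; then F = 12 + x.
Edge–face incidences: 2E = 3·12 + 6·x = 36 + 6x.
Every vertex has degree 4, so 4V = 2E.
Euler: V − E + F = 2 ⇒ (2E)/4 − E + (12 + x) = 2.
Multiply by 8: 2·(2E) − 4·(2E) + 8·(12 + x) = 16, i.e. 96 + 8x − 2·(36 + 6x) = 16.
Collecting terms: −4x + 24 = 16, so −4x = −8, so x = 2.
Then 2E = 36 + 6·2 = 48, so E = 24, V = 2E/4 = 12, F = 12 + 2 = 14.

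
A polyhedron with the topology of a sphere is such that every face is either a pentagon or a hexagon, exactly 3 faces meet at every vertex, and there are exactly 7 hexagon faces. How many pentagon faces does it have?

12

Let x be the number of pentagons; then F = 7 + x.
Edge–face incidences: 2E = 6·7 + 5·x = 42 + 5x.
Every vertex has degree 3, so 3V = 2E.
Euler: V − E + F = 2 ⇒ (2E)/3 − E + (7 + x) = 2.
Multiply by 6: 2·(2E) − 3·(2E) + 6·(7 + x) = 12, i.e. 42 + 6x − (42 + 5x) = 12.
Collecting terms: x = 12.
Then 2E = 42 + 5·12 = 102, so E = 51, V = 2E/3 = 34, F = 7 + 12 = 19.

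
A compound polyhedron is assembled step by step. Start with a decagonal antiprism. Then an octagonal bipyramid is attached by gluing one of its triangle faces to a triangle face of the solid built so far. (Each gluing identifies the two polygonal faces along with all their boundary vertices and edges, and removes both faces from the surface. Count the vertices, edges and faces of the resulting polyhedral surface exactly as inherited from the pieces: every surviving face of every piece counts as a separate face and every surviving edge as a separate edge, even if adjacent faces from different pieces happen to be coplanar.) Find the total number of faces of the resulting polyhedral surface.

36

A decagonal antiprism: V=20, E=40, F=22.
Attach an octagonal bipyramid (V=10, E=24, F=16) along a 3-gon: merge 3 vertices and 3 edges, delete both glued faces → V=27, E=61, F=36.
Check: V − E + F = 27 − 61 + 36 = 2.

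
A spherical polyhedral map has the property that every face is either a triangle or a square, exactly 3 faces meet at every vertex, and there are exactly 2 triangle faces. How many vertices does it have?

Let x be the number of squares; then F = 2 + x.
Edge–face incidences: 2E = 3·2 + 4·x = 6 + 4x.
Every vertex has degree 3, so 3V = 2E.
Euler: V − E + F = 2 ⇒ (2E)/3 − E + (2 + x) = 2.
Multiply by 6: 2·(2E) − 3·(2E) + 6·(2 + x) = 12, i.e. 12 + 6x − (6 + 4x) = 12.
Collecting terms: 2x + 6 = 12, so 2x = 6, so x = 3.
Then 2E = 6 + 4·3 = 18, so E = 9, V = 2E/3 = 6, F = 2 + 3 = 5.

6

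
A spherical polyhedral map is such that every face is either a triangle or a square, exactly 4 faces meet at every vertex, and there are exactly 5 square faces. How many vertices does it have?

Let x be the number of triangles; then F = 5 + x.
Edge–face incidences: 2E = 4·5 + 3·x = 20 + 3x.
Every vertex has degree 4, so 4V = 2E.
Euler: V − E + F = 2 ⇒ (2E)/4 − E + (5 + x) = 2.
Multiply by 8: 2·(2E) − 4·(2E) + 8·(5 + x) = 16, i.e. 40 + 8x − 2·(20 + 3x) = 16.
Collecting terms: 2x = 16, so x = 8.
Then 2E = 20 + 3·8 = 44, so E = 22, V = 2E/4 = 11, F = 5 + 8 = 13.

11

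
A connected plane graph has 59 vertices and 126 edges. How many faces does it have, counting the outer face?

69

Euler's formula for a connected plane graph: V − E + F = 2, so F = 2 − 59 + 126 = 69.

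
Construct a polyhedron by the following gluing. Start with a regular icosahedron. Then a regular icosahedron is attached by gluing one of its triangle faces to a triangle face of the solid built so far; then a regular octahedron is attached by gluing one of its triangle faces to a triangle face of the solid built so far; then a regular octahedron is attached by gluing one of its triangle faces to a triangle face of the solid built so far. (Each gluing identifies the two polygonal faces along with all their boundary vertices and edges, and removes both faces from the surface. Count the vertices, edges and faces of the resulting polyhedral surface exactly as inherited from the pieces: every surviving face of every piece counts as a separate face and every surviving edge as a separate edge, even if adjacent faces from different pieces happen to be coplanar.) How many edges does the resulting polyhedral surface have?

A regular icosahedron: V=12, E=30, F=20.
Attach a regular icosahedron (V=12, E=30, F=20) along a 3-gon: merge 3 vertices and 3 edges, delete both glued faces → V=21, E=57, F=38.
Attach a regular octahedron (V=6, E=12, F=8) along a 3-gon: merge 3 vertices and 3 edges, delete both glued faces → V=24, E=66, F=44.
Attach a regular octahedron (V=6, E=12, F=8) along a 3-gon: merge 3 vertices and 3 edges, delete both glued faces → V=27, E=75, F=50.
Check: V − E + F = 27 − 75 + 50 = 2.

75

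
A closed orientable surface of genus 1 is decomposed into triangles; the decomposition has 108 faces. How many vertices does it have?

χ = 2 − 2·1 = 0, and every face is a triangle so 3F = 2E.
E = 3·108/2 = 162. Then V = 0 + E − F = 0 + 162 − 108 = 54.

54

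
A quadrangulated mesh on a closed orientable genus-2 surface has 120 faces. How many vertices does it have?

118

χ = 2 − 2·2 = -2, and every face is a square so 4F = 2E.
E = 4·120/2 = 240. Then V = -2 + E − F = -2 + 240 − 120 = 118.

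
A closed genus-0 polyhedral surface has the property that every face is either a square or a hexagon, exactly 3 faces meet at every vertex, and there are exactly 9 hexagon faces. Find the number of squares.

Let x be the number of squares; then F = 9 + x.
Edge–face incidences: 2E = 6·9 + 4·x = 54 + 4x.
Every vertex has degree 3, so 3V = 2E.
Euler: V − E + F = 2 ⇒ (2E)/3 − E + (9 + x) = 2.
Multiply by 6: 2·(2E) − 3·(2E) + 6·(9 + x) = 12, i.e. 54 + 6x − (54 + 4x) = 12.
Collecting terms: 2x = 12, so x = 6.
Then 2E = 54 + 4·6 = 78, so E = 39, V = 2E/3 = 26, F = 9 + 6 = 15.

6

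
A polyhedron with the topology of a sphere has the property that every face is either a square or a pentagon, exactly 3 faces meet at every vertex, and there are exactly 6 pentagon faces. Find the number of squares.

3

Let x be the number of squares; then F = 6 + x.
Edge–face incidences: 2E = 5·6 + 4·x = 30 + 4x.
Every vertex has degree 3, so 3V = 2E.
Euler: V − E + F = 2 ⇒ (2E)/3 − E + (6 + x) = 2.
Multiply by 6: 2·(2E) − 3·(2E) + 6·(6 + x) = 12, i.e. 36 + 6x − (30 + 4x) = 12.
Collecting terms: 2x + 6 = 12, so 2x = 6, so x = 3.
Then 2E = 30 + 4·3 = 42, so E = 21, V = 2E/3 = 14, F = 6 + 3 = 9.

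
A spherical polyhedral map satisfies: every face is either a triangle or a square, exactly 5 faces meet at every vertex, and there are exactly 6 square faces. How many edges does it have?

Let x be the number of triangles; then F = 6 + x.
Edge–face incidences: 2E = 4·6 + 3·x = 24 + 3x.
Every vertex has degree 5, so 5V = 2E.
Euler: V − E + F = 2 ⇒ (2E)/5 − E + (6 + x) = 2.
Multiply by 10: 2·(2E) − 5·(2E) + 10·(6 + x) = 20, i.e. 60 + 10x − 3·(24 + 3x) = 20.
Collecting terms: x − 12 = 20, so x = 32.
Then 2E = 24 + 3·32 = 120, so E = 60, V = 2E/5 = 24, F = 6 + 32 = 38.

60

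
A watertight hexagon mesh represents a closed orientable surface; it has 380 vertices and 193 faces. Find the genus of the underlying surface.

4

Every face is a hexagon, so 2E = 6·193 = 1158, giving E = 579.
χ = V − E + F = 380 − 579 + 193 = -6.
For a closed orientable surface χ = 2 − 2g, so g = (2 − (-6))/2 = 4.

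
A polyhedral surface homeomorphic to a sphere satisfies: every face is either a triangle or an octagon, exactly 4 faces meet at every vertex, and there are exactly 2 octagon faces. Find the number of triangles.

16

Let x be the number of triangles; then F = 2 + x.
Edge–face incidences: 2E = 8·2 + 3·x = 16 + 3x.
Every vertex has degree 4, so 4V = 2E.
Euler: V − E + F = 2 ⇒ (2E)/4 − E + (2 + x) = 2.
Multiply by 8: 2·(2E) − 4·(2E) + 8·(2 + x) = 16, i.e. 16 + 8x − 2·(16 + 3x) = 16.
Collecting terms: 2x − 16 = 16, so 2x = 32, so x = 16.
Then 2E = 16 + 3·16 = 64, so E = 32, V = 2E/4 = 16, F = 2 + 16 = 18.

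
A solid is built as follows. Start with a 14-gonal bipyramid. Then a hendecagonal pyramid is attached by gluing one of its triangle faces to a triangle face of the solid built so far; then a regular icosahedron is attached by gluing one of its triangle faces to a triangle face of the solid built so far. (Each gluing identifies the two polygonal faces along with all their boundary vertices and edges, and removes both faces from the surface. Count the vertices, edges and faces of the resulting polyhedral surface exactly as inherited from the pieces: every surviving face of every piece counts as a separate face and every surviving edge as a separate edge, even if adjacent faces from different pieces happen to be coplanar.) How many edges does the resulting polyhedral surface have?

A 14-gonal bipyramid: V=16, E=42, F=28.
Attach a hendecagonal pyramid (V=12, E=22, F=12) along a 3-gon: merge 3 vertices and 3 edges, delete both glued faces → V=25, E=61, F=38.
Attach a regular icosahedron (V=12, E=30, F=20) along a 3-gon: merge 3 vertices and 3 edges, delete both glued faces → V=34, E=88, F=56.
Check: V − E + F = 34 − 88 + 56 = 2.

88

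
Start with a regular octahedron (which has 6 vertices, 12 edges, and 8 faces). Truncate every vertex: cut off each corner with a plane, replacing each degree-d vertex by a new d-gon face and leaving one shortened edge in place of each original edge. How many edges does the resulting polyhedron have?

Truncation replaces each original edge-end by a new vertex, so V′ = 2E = 24.
Each original edge survives, and each old vertex of degree d contributes d new edges; summing degrees gives Σd = 2E, so E′ = E + 2E = 3E = 36.
Each original face survives and each original vertex becomes one new face: F′ = F + V = 14.

36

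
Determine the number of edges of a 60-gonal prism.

A prism on an n-gon has two n-gon bases and n rectangular sides: V = 2·60 = 120, E = 3·60 = 180, F = 60 + 2 = 62.
Check: V − E + F = 120 − 180 + 62 = 2.

180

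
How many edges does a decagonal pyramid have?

20

A pyramid on an n-gon base has one n-gon and n triangles: V = 10 + 1 = 11, E = 2·10 = 20, F = 10 + 1 = 11.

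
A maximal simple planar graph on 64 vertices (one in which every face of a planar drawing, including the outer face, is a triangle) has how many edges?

In a plane triangulation 3F = 2E and V − E + F = 2, so E = 3V − 6 = 3·64 − 6 = 186.

186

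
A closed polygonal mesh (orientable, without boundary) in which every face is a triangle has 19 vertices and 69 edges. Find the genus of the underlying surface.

3

Every face is a triangle and each edge borders two faces, so 3F = 2·69, giving F = 46.
χ = V − E + F = 19 − 69 + 46 = -4.
For a closed orientable surface χ = 2 − 2g, so g = (2 − (-4))/2 = 3.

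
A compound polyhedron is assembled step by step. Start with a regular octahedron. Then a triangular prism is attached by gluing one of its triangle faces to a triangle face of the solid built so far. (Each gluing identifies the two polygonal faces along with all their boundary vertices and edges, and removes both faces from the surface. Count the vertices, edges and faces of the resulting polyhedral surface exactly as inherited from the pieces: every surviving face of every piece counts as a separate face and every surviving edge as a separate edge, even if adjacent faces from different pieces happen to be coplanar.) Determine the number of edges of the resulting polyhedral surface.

18

A regular octahedron: V=6, E=12, F=8.
Attach a triangular prism (V=6, E=9, F=5) along a 3-gon: merge 3 vertices and 3 edges, delete both glued faces → V=9, E=18, F=11.
Check: V − E + F = 9 − 18 + 11 = 2.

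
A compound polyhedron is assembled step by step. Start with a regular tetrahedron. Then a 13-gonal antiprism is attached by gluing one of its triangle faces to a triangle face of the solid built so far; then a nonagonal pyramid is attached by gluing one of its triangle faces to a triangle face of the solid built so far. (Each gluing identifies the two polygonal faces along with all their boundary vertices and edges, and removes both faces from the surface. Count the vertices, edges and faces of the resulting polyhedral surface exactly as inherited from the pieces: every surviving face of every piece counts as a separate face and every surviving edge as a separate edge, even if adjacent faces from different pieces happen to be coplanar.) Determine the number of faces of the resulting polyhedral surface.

38

A regular tetrahedron: V=4, E=6, F=4.
Attach a 13-gonal antiprism (V=26, E=52, F=28) along a 3-gon: merge 3 vertices and 3 edges, delete both glued faces → V=27, E=55, F=30.
Attach a nonagonal pyramid (V=10, E=18, F=10) along a 3-gon: merge 3 vertices and 3 edges, delete both glued faces → V=34, E=70, F=38.
Check: V − E + F = 34 − 70 + 38 = 2.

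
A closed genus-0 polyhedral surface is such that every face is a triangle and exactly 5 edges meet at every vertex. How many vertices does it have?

Each face has 3 edges and each edge borders two faces, so 2E = 3F.
Each vertex has degree 5, so 5V = 2E and hence V = 3F/5.
Euler: V − E + F = 2 ⇒ (3F/5) − (3F/2) + F = 2.
Multiply by 10: (6 − 15 + 10)F = 20, i.e. 1F = 20.
So F = 20, E = 3·20/2 = 30, V = 3·20/5 = 12.

12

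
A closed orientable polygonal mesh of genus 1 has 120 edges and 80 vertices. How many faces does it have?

40

For a closed orientable surface of genus 1, χ = 2 − 2·1 = 0.
F = 0 − V + E = 0 − 80 + 120 = 40.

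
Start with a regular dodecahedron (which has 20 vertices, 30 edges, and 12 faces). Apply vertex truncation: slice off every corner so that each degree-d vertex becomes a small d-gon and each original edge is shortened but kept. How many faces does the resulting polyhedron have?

32

Truncation replaces each original edge-end by a new vertex, so V′ = 2E = 60.
Each original edge survives, and each old vertex of degree d contributes d new edges; summing degrees gives Σd = 2E, so E′ = E + 2E = 3E = 90.
Each original face survives and each original vertex becomes one new face: F′ = F + V = 32.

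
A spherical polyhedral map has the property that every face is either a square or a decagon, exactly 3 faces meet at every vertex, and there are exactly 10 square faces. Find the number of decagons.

2

Let x be the number of decagons; then F = 10 + x.
Edge–face incidences: 2E = 4·10 + 10·x = 40 + 10x.
Every vertex has degree 3, so 3V = 2E.
Euler: V − E + F = 2 ⇒ (2E)/3 − E + (10 + x) = 2.
Multiply by 6: 2·(2E) − 3·(2E) + 6·(10 + x) = 12, i.e. 60 + 6x − (40 + 10x) = 12.
Collecting terms: −4x + 20 = 12, so −4x = −8, so x = 2.
Then 2E = 40 + 10·2 = 60, so E = 30, V = 2E/3 = 20, F = 10 + 2 = 12.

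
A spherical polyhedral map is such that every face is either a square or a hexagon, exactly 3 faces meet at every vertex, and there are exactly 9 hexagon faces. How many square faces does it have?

Let x be the number of squares; then F = 9 + x.
Edge–face incidences: 2E = 6·9 + 4·x = 54 + 4x.
Every vertex has degree 3, so 3V = 2E.
Euler: V − E + F = 2 ⇒ (2E)/3 − E + (9 + x) = 2.
Multiply by 6: 2·(2E) − 3·(2E) + 6·(9 + x) = 12, i.e. 54 + 6x − (54 + 4x) = 12.
Collecting terms: 2x = 12, so x = 6.
Then 2E = 54 + 4·6 = 78, so E = 39, V = 2E/3 = 26, F = 9 + 6 = 15.

6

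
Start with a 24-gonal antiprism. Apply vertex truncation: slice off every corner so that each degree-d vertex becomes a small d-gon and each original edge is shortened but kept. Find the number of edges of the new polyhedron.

The base solid has V = 48, E = 96, F = 50.
Truncation replaces each original edge-end by a new vertex, so V′ = 2E = 192.
Each original edge survives, and each old vertex of degree d contributes d new edges; summing degrees gives Σd = 2E, so E′ = E + 2E = 3E = 288.
Each original face survives and each original vertex becomes one new face: F′ = F + V = 98.

288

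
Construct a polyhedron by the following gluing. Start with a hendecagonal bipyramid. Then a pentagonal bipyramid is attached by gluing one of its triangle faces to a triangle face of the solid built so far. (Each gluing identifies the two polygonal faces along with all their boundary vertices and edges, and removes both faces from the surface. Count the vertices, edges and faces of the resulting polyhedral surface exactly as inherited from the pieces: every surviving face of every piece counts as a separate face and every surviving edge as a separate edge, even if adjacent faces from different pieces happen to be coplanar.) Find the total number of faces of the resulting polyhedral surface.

A hendecagonal bipyramid: V=13, E=33, F=22.
Attach a pentagonal bipyramid (V=7, E=15, F=10) along a 3-gon: merge 3 vertices and 3 edges, delete both glued faces → V=17, E=45, F=30.
Check: V − E + F = 17 − 45 + 30 = 2.

30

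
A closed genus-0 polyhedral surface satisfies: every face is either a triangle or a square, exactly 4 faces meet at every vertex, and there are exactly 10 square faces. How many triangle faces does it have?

8

Let x be the number of triangles; then F = 10 + x.
Edge–face incidences: 2E = 4·10 + 3·x = 40 + 3x.
Every vertex has degree 4, so 4V = 2E.
Euler: V − E + F = 2 ⇒ (2E)/4 − E + (10 + x) = 2.
Multiply by 8: 2·(2E) − 4·(2E) + 8·(10 + x) = 16, i.e. 80 + 8x − 2·(40 + 3x) = 16.
Collecting terms: 2x = 16, so x = 8.
Then 2E = 40 + 3·8 = 64, so E = 32, V = 2E/4 = 16, F = 10 + 8 = 18.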